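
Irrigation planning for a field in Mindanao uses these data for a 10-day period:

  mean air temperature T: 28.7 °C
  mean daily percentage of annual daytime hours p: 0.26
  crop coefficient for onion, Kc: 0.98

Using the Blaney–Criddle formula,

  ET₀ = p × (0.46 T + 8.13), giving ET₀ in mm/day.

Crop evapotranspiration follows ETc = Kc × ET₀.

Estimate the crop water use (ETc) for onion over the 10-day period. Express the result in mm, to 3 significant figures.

54.4 mm

ET₀ = 0.26 × (0.46 × 28.7 + 8.13) = 0.26 × 21.332 = 5.5463 mm/d
ETc = Kc × ET₀ = 0.98 × 5.5463 = 5.4354 mm/d
Over 10 days: 5.4354 × 10 = 54.354 mm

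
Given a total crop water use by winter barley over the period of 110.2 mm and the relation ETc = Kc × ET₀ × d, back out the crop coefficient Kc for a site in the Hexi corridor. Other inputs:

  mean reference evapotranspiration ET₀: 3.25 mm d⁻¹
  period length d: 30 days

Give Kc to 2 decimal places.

1.13

ETc = Kc × ET₀ × d  ⇒  Kc = ETc / (ET₀ × d)
Kc = 110.2 / (3.25 × 30) = 110.2 / 97.50 = 1.1303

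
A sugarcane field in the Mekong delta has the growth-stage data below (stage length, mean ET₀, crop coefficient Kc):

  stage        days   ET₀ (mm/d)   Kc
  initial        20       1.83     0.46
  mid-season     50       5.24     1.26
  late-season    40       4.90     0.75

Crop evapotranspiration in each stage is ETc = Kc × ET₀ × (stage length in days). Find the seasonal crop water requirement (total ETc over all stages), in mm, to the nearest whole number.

494 mm

initial: 0.46 × 1.83 × 20 = 16.84 mm
mid-season: 1.26 × 5.24 × 50 = 330.12 mm
late-season: 0.75 × 4.90 × 40 = 147.00 mm
Seasonal total = 493.96 mm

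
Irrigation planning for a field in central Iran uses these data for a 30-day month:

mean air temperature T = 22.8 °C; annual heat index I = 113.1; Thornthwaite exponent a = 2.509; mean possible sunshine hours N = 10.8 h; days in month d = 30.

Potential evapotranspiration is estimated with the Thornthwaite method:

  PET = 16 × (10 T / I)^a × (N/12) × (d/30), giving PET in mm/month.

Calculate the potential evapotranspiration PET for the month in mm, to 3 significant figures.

83.6 mm

10T/I = 10 × 22.8 / 113.1 = 2.0159
(10T/I)^a = 2.0159^2.509 = 5.8065
Uncorrected PET = 16 × 5.8065 = 92.904 mm
Correction = (N/12)(d/30) = (10.8/12)(30/30) = 0.9000
PET = 92.904 × 0.9000 = 83.614 mm/month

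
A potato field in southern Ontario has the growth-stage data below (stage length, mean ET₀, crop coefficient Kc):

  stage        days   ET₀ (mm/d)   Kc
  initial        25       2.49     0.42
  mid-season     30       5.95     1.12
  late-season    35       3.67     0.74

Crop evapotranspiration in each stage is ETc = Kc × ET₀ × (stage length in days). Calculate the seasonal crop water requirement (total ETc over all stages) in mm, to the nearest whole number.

initial: 0.42 × 2.49 × 25 = 26.15 mm
mid-season: 1.12 × 5.95 × 30 = 199.92 mm
late-season: 0.74 × 3.67 × 35 = 95.05 mm
Seasonal total = 321.12 mm

321 mm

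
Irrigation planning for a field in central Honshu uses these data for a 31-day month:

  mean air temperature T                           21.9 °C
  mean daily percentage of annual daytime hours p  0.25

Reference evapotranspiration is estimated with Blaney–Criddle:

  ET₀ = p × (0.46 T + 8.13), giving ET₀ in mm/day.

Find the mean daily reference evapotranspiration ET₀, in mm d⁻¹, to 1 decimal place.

4.6 mm d⁻¹

ET₀ = 0.25 × (0.46 × 21.9 + 8.13) = 0.25 × 18.204 = 4.5510 mm/d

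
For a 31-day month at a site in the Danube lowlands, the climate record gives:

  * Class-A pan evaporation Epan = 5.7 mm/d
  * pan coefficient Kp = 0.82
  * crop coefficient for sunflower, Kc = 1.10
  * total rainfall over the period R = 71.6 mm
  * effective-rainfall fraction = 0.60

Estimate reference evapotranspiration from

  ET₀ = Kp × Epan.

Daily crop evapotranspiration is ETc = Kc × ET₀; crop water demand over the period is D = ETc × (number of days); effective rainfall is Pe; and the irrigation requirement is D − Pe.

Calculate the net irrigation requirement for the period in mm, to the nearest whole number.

ET₀ = 0.82 × 5.7 = 4.6740 mm/d
ETc = Kc × ET₀ = 1.10 × 4.6740 = 5.1414 mm/d
Crop demand D = ETc × 31 d = 5.1414 × 31 = 159.383 mm
Pe = 0.60 × 71.6 = 42.960 mm
D − Pe = 159.383 − 42.960 = 116.423 mm

116 mm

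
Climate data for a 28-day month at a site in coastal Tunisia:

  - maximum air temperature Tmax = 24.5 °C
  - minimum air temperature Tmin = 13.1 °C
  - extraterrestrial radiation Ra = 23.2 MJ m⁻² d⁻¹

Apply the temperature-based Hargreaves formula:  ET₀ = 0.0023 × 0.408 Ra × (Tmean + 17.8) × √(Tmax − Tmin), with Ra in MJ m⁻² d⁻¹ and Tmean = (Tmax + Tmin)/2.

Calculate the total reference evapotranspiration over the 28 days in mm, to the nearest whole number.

Tmean = (24.5 + 13.1)/2 = 18.80 °C
0.408 Ra = 0.408 × 23.2 = 9.4656 mm/d equivalent
ET₀ = 0.0023 × 9.4656 × (18.80 + 17.8) × √11.4 = 0.0023 × 9.4656 × 36.60 × 3.3764 = 2.6904 mm/d
Over 28 days: 2.6904 × 28 = 75.331 mm

75 mm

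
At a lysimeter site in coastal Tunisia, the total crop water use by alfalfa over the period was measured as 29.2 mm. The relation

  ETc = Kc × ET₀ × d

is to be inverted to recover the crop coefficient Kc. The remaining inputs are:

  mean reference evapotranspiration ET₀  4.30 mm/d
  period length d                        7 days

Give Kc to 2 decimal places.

ETc = Kc × ET₀ × d  ⇒  Kc = ETc / (ET₀ × d)
Kc = 29.2 / (4.30 × 7) = 29.2 / 30.10 = 0.9701

0.97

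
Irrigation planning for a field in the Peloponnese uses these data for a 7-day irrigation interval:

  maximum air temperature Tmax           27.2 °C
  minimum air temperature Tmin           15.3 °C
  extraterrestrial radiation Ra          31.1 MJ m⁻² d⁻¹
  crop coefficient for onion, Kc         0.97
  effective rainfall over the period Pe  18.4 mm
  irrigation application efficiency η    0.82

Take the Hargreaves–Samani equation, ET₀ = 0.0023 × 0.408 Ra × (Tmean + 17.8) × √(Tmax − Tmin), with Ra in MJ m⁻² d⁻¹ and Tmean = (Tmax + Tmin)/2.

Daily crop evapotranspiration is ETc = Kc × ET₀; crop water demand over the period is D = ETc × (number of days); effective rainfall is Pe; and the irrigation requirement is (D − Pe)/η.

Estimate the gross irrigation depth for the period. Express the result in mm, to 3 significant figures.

10.1 mm

Tmean = (27.2 + 15.3)/2 = 21.25 °C
0.408 Ra = 0.408 × 31.1 = 12.6888 mm/d equivalent
ET₀ = 0.0023 × 12.6888 × (21.25 + 17.8) × √11.9 = 0.0023 × 12.6888 × 39.05 × 3.4496 = 3.9313 mm/d
ETc = Kc × ET₀ = 0.97 × 3.9313 = 3.8134 mm/d
Crop demand D = ETc × 7 d = 3.8134 × 7 = 26.694 mm
D − Pe = 26.694 − 18.4 = 8.294 mm
Gross irrigation = 8.294 / 0.82 = 10.115 mm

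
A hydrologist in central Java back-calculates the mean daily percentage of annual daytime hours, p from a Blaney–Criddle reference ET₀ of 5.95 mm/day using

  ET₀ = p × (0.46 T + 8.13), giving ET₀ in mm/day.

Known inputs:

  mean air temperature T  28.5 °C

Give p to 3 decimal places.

p = ET₀ / (0.46 T + 8.13) = 5.95 / (0.46 × 28.5 + 8.13) = 5.95 / 21.240 = 0.2801

0.280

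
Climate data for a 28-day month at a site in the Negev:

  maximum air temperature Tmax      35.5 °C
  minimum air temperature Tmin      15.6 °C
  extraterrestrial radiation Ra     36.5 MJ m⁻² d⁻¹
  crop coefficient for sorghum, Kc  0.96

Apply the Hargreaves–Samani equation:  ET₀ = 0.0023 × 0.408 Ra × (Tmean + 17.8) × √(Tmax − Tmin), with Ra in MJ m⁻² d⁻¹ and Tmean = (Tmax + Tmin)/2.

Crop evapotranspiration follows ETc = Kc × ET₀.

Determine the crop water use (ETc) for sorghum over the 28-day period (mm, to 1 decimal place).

178.0 mm

Tmean = (35.5 + 15.6)/2 = 25.55 °C
0.408 Ra = 0.408 × 36.5 = 14.8920 mm/d equivalent
ET₀ = 0.0023 × 14.8920 × (25.55 + 17.8) × √19.9 = 0.0023 × 14.8920 × 43.35 × 4.4609 = 6.6236 mm/d
ETc = Kc × ET₀ = 0.96 × 6.6236 = 6.3587 mm/d
Over 28 days: 6.3587 × 28 = 178.044 mm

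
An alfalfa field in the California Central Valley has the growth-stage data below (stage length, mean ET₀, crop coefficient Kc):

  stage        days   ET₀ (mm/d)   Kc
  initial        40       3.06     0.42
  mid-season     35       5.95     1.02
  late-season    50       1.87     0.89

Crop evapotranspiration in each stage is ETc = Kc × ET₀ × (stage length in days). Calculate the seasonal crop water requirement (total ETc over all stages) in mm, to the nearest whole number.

initial: 0.42 × 3.06 × 40 = 51.41 mm
mid-season: 1.02 × 5.95 × 35 = 212.42 mm
late-season: 0.89 × 1.87 × 50 = 83.22 mm
Seasonal total = 347.05 mm

347 mm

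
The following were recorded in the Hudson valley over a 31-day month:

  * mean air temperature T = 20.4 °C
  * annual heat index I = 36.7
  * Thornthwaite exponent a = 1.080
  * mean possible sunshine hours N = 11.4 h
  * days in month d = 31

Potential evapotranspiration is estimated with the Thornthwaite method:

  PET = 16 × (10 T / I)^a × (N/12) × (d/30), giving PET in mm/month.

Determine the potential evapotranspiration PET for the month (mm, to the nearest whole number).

10T/I = 10 × 20.4 / 36.7 = 5.5586
(10T/I)^a = 5.5586^1.080 = 6.3762
Uncorrected PET = 16 × 6.3762 = 102.019 mm
Correction = (N/12)(d/30) = (11.4/12)(31/30) = 0.9817
PET = 102.019 × 0.9817 = 100.152 mm/month

100 mm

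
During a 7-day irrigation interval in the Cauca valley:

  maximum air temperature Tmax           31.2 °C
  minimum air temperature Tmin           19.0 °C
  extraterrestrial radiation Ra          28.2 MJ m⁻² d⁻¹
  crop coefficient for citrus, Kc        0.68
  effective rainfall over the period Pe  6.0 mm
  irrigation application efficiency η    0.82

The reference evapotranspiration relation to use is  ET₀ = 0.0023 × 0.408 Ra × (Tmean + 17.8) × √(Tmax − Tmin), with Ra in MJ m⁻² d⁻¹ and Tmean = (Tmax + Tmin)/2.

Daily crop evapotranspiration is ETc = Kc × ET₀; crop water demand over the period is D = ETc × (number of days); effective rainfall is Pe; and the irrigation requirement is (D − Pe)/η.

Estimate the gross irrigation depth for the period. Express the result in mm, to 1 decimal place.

15.7 mm

Tmean = (31.2 + 19.0)/2 = 25.10 °C
0.408 Ra = 0.408 × 28.2 = 11.5056 mm/d equivalent
ET₀ = 0.0023 × 11.5056 × (25.10 + 17.8) × √12.2 = 0.0023 × 11.5056 × 42.90 × 3.4928 = 3.9652 mm/d
ETc = Kc × ET₀ = 0.68 × 3.9652 = 2.6963 mm/d
Crop demand D = ETc × 7 d = 2.6963 × 7 = 18.874 mm
D − Pe = 18.874 − 6.0 = 12.874 mm
Gross irrigation = 12.874 / 0.82 = 15.700 mm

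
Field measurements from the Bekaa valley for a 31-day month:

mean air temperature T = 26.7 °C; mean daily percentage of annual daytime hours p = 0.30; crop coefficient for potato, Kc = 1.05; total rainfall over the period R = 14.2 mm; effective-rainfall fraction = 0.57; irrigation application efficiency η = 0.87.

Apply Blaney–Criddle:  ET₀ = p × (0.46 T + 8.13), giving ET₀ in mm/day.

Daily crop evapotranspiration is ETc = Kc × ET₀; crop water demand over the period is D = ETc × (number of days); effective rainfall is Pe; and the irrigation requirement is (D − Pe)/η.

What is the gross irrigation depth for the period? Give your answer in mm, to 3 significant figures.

ET₀ = 0.30 × (0.46 × 26.7 + 8.13) = 0.30 × 20.412 = 6.1236 mm/d
ETc = Kc × ET₀ = 1.05 × 6.1236 = 6.4298 mm/d
Crop demand D = ETc × 31 d = 6.4298 × 31 = 199.324 mm
Pe = 0.57 × 14.2 = 8.094 mm
D − Pe = 199.324 − 8.094 = 191.230 mm
Gross irrigation = 191.230 / 0.87 = 219.805 mm

220 mm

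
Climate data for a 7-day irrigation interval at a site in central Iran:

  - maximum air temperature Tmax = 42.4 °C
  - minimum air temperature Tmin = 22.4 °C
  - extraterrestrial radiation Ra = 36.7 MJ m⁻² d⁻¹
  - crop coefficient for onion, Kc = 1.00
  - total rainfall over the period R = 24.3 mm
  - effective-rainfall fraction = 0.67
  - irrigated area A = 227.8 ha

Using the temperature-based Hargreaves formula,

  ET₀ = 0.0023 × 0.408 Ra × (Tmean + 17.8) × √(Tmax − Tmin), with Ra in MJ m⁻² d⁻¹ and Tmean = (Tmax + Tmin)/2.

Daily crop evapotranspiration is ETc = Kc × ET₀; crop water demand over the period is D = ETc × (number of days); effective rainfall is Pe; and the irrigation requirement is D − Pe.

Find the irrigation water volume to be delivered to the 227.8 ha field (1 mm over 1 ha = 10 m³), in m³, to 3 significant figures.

86200 m³

Tmean = (42.4 + 22.4)/2 = 32.40 °C
0.408 Ra = 0.408 × 36.7 = 14.9736 mm/d equivalent
ET₀ = 0.0023 × 14.9736 × (32.40 + 17.8) × √20.0 = 0.0023 × 14.9736 × 50.20 × 4.4721 = 7.7316 mm/d
ETc = Kc × ET₀ = 1.00 × 7.7316 = 7.7316 mm/d
Crop demand D = ETc × 7 d = 7.7316 × 7 = 54.121 mm
Pe = 0.67 × 24.3 = 16.281 mm
D − Pe = 54.121 − 16.281 = 37.840 mm
Volume = 37.840 mm × 227.8 ha × 10 = 86199.5 m³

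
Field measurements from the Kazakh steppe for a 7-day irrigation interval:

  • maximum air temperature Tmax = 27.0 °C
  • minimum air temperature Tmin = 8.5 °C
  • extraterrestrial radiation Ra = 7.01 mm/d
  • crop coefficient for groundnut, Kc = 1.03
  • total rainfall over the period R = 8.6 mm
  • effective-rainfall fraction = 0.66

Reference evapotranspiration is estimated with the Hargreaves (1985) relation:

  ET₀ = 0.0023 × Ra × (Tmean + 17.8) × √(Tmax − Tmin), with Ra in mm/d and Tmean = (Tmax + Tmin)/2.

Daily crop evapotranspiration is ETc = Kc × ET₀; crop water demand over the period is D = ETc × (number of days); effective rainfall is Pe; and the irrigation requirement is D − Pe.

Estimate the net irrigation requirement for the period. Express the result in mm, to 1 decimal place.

12.1 mm

Tmean = (27.0 + 8.5)/2 = 17.75 °C
ET₀ = 0.0023 × 7.01 × (17.75 + 17.8) × √18.5 = 0.0023 × 7.01 × 35.55 × 4.3012 = 2.4653 mm/d
ETc = Kc × ET₀ = 1.03 × 2.4653 = 2.5393 mm/d
Crop demand D = ETc × 7 d = 2.5393 × 7 = 17.775 mm
Pe = 0.66 × 8.6 = 5.676 mm
D − Pe = 17.775 − 5.676 = 12.099 mm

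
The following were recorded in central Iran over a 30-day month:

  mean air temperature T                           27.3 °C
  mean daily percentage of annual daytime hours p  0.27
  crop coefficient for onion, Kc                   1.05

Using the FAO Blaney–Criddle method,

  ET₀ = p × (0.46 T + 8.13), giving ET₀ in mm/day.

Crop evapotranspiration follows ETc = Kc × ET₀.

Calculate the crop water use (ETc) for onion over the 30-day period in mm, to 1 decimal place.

176.0 mm

ET₀ = 0.27 × (0.46 × 27.3 + 8.13) = 0.27 × 20.688 = 5.5858 mm/d
ETc = Kc × ET₀ = 1.05 × 5.5858 = 5.8651 mm/d
Over 30 days: 5.8651 × 30 = 175.953 mm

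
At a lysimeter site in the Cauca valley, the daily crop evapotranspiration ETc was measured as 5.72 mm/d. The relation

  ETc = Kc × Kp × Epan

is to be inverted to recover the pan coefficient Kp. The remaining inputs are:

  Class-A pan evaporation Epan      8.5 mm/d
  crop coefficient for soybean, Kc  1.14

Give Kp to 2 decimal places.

ETc = Kc × Kp × Epan  ⇒  Kp = ETc / (Kc × Epan)
Kp = 5.72 / (1.14 × 8.5) = 5.72 / 9.690 = 0.5903

0.59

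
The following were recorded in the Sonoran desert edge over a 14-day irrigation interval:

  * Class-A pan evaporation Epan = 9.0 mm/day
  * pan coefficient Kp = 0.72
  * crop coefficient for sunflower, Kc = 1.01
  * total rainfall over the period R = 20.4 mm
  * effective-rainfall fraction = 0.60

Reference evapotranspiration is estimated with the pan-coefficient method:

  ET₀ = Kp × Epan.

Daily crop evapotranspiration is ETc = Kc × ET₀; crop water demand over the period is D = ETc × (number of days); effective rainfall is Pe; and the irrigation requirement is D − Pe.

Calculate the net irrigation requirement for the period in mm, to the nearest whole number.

ET₀ = 0.72 × 9.0 = 6.4800 mm/d
ETc = Kc × ET₀ = 1.01 × 6.4800 = 6.5448 mm/d
Crop demand D = ETc × 14 d = 6.5448 × 14 = 91.627 mm
Pe = 0.60 × 20.4 = 12.240 mm
D − Pe = 91.627 − 12.240 = 79.387 mm

79 mm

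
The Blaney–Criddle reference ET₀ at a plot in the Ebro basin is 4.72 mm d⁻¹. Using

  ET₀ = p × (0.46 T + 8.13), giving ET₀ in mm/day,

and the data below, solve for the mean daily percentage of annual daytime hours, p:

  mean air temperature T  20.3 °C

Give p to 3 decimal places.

p = ET₀ / (0.46 T + 8.13) = 4.72 / (0.46 × 20.3 + 8.13) = 4.72 / 17.468 = 0.2702

0.270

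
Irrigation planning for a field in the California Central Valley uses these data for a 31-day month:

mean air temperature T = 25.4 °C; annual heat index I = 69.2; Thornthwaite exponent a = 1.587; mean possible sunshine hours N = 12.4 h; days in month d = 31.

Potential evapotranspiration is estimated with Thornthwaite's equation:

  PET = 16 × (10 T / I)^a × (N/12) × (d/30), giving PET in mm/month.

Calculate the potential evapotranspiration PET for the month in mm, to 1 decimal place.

134.5 mm

10T/I = 10 × 25.4 / 69.2 = 3.6705
(10T/I)^a = 3.6705^1.587 = 7.8744
Uncorrected PET = 16 × 7.8744 = 125.990 mm
Correction = (N/12)(d/30) = (12.4/12)(31/30) = 1.0678
PET = 125.990 × 1.0678 = 134.532 mm/month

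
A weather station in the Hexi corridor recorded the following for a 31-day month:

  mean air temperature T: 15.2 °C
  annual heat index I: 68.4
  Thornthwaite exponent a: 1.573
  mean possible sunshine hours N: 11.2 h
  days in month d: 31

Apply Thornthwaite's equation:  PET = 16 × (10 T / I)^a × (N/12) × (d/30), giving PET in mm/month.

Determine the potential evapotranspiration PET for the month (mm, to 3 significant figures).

10T/I = 10 × 15.2 / 68.4 = 2.2222
(10T/I)^a = 2.2222^1.573 = 3.5115
Uncorrected PET = 16 × 3.5115 = 56.184 mm
Correction = (N/12)(d/30) = (11.2/12)(31/30) = 0.9644
PET = 56.184 × 0.9644 = 54.184 mm/month

54.2 mm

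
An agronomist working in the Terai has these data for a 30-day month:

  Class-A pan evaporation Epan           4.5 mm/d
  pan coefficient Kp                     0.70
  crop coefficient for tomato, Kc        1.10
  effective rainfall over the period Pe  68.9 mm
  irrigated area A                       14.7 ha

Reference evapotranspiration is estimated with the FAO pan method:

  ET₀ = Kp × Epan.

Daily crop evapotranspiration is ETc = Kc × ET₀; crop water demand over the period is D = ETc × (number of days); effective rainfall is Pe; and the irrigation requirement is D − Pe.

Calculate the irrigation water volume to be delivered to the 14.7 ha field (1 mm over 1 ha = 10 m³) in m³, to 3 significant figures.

ET₀ = 0.70 × 4.5 = 3.1500 mm/d
ETc = Kc × ET₀ = 1.10 × 3.1500 = 3.4650 mm/d
Crop demand D = ETc × 30 d = 3.4650 × 30 = 103.950 mm
D − Pe = 103.950 − 68.9 = 35.050 mm
Volume = 35.050 mm × 14.7 ha × 10 = 5152.4 m³

5150 m³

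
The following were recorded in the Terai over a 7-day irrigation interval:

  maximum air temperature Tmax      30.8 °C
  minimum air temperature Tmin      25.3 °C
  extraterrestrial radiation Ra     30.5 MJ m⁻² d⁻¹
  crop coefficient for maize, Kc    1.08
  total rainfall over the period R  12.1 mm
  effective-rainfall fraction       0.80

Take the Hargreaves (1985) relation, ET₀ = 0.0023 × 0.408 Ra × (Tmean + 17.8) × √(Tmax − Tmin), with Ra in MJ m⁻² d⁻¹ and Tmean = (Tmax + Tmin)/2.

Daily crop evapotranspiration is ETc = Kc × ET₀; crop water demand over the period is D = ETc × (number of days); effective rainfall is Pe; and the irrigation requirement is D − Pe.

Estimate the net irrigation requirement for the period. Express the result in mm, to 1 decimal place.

13.6 mm

Tmean = (30.8 + 25.3)/2 = 28.05 °C
0.408 Ra = 0.408 × 30.5 = 12.4440 mm/d equivalent
ET₀ = 0.0023 × 12.4440 × (28.05 + 17.8) × √5.5 = 0.0023 × 12.4440 × 45.85 × 2.3452 = 3.0776 mm/d
ETc = Kc × ET₀ = 1.08 × 3.0776 = 3.3238 mm/d
Crop demand D = ETc × 7 d = 3.3238 × 7 = 23.267 mm
Pe = 0.80 × 12.1 = 9.680 mm
D − Pe = 23.267 − 9.680 = 13.587 mm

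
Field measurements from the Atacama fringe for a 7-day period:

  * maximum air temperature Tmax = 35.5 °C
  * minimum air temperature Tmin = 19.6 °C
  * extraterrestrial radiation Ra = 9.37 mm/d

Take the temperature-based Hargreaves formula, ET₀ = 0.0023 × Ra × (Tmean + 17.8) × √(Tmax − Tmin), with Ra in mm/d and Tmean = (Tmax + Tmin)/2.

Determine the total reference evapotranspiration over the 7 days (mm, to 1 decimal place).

27.3 mm

Tmean = (35.5 + 19.6)/2 = 27.55 °C
ET₀ = 0.0023 × 9.37 × (27.55 + 17.8) × √15.9 = 0.0023 × 9.37 × 45.35 × 3.9875 = 3.8971 mm/d
Over 7 days: 3.8971 × 7 = 27.280 mm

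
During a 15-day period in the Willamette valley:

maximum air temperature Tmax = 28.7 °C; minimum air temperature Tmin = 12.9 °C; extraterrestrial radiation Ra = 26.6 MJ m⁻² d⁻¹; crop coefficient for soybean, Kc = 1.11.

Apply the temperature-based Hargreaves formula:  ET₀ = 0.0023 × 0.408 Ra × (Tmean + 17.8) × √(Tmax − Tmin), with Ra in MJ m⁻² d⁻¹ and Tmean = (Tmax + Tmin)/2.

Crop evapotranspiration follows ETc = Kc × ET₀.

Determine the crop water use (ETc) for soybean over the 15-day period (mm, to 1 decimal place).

Tmean = (28.7 + 12.9)/2 = 20.80 °C
0.408 Ra = 0.408 × 26.6 = 10.8528 mm/d equivalent
ET₀ = 0.0023 × 10.8528 × (20.80 + 17.8) × √15.8 = 0.0023 × 10.8528 × 38.60 × 3.9749 = 3.8299 mm/d
ETc = Kc × ET₀ = 1.11 × 3.8299 = 4.2512 mm/d
Over 15 days: 4.2512 × 15 = 63.768 mm

63.8 mm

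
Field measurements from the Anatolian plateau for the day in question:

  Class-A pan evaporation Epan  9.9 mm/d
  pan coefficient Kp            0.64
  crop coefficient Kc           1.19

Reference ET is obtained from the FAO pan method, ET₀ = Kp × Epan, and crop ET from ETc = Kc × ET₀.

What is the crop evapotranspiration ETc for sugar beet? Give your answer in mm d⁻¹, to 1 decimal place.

7.5 mm d⁻¹

ET₀ = 0.64 × 9.9 = 6.3360 mm/d
ETc = Kc × ET₀ = 1.19 × 6.3360 = 7.5398 mm/d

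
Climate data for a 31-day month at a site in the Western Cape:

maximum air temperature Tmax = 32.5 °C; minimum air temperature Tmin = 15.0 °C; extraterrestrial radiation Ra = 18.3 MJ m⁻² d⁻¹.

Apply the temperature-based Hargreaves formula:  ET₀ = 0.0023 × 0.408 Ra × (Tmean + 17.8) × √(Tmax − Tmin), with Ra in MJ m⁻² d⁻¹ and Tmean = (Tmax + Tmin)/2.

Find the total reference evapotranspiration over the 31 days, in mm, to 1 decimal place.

92.5 mm

Tmean = (32.5 + 15.0)/2 = 23.75 °C
0.408 Ra = 0.408 × 18.3 = 7.4664 mm/d equivalent
ET₀ = 0.0023 × 7.4664 × (23.75 + 17.8) × √17.5 = 0.0023 × 7.4664 × 41.55 × 4.1833 = 2.9849 mm/d
Over 31 days: 2.9849 × 31 = 92.532 mm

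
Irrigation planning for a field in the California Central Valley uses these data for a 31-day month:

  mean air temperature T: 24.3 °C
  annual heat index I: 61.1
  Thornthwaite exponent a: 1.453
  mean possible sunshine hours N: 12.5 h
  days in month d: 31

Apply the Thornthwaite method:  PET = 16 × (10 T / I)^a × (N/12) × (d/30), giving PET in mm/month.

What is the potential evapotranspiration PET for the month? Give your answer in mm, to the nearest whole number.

10T/I = 10 × 24.3 / 61.1 = 3.9771
(10T/I)^a = 3.9771^1.453 = 7.4331
Uncorrected PET = 16 × 7.4331 = 118.930 mm
Correction = (N/12)(d/30) = (12.5/12)(31/30) = 1.0764
PET = 118.930 × 1.0764 = 128.016 mm/month

128 mm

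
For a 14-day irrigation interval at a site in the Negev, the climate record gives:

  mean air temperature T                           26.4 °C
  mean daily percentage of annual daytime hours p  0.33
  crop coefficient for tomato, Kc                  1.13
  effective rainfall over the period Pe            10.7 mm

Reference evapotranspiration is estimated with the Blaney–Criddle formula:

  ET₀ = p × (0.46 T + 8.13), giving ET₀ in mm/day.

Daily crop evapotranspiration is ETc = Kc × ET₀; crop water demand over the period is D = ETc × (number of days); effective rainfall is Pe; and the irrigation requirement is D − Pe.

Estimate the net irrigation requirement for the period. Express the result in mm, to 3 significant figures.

95.1 mm

ET₀ = 0.33 × (0.46 × 26.4 + 8.13) = 0.33 × 20.274 = 6.6904 mm/d
ETc = Kc × ET₀ = 1.13 × 6.6904 = 7.5602 mm/d
Crop demand D = ETc × 14 d = 7.5602 × 14 = 105.843 mm
D − Pe = 105.843 − 10.7 = 95.143 mm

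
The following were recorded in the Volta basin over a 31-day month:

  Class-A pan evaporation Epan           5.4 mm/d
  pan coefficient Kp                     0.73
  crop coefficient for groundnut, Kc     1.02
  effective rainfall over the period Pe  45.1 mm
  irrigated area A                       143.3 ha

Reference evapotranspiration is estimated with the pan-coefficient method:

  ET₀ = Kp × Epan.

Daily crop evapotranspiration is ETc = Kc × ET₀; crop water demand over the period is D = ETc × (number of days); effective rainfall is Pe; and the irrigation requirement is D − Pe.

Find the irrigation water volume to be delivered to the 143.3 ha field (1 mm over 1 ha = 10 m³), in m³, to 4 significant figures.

ET₀ = 0.73 × 5.4 = 3.9420 mm/d
ETc = Kc × ET₀ = 1.02 × 3.9420 = 4.0208 mm/d
Crop demand D = ETc × 31 d = 4.0208 × 31 = 124.645 mm
D − Pe = 124.645 − 45.1 = 79.545 mm
Volume = 79.545 mm × 143.3 ha × 10 = 113988.0 m³

114000 m³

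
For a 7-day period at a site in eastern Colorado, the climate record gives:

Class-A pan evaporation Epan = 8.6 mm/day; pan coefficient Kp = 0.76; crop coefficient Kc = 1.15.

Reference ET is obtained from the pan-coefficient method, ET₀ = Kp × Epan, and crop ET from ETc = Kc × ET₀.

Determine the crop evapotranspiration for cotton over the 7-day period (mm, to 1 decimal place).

52.6 mm

ET₀ = 0.76 × 8.6 = 6.5360 mm/d
ETc = Kc × ET₀ = 1.15 × 6.5360 = 7.5164 mm/d
Over 7 days: 7.5164 × 7 = 52.615 mm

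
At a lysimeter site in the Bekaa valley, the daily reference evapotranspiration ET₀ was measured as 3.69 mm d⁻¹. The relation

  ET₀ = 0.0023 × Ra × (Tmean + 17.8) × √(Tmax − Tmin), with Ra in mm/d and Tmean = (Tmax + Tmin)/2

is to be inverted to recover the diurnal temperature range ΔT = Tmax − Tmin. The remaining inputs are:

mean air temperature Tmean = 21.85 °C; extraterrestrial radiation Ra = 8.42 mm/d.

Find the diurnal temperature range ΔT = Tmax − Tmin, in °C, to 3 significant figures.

√ΔT = ET₀ / [0.0023 × Ra × (Tmean+17.8)] = 3.69 / (0.0023 × 8.42 × 39.65) = 4.8056
ΔT = 4.8056² = 23.094 °C

23.1 °C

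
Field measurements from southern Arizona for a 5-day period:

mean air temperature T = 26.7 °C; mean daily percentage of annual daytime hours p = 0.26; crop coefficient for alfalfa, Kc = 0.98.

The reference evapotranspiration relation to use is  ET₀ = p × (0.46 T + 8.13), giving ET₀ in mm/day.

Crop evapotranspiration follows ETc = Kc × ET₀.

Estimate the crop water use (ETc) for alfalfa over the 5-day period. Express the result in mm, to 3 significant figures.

26.0 mm

ET₀ = 0.26 × (0.46 × 26.7 + 8.13) = 0.26 × 20.412 = 5.3071 mm/d
ETc = Kc × ET₀ = 0.98 × 5.3071 = 5.2010 mm/d
Over 5 days: 5.2010 × 5 = 26.005 mm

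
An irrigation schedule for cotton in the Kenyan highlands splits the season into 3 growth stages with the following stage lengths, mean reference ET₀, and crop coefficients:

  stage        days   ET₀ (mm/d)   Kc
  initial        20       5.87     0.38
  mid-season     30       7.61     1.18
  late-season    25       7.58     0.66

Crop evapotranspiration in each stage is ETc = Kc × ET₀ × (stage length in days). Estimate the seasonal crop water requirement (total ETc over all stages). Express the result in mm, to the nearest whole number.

initial: 0.38 × 5.87 × 20 = 44.61 mm
mid-season: 1.18 × 7.61 × 30 = 269.39 mm
late-season: 0.66 × 7.58 × 25 = 125.07 mm
Seasonal total = 439.07 mm

439 mm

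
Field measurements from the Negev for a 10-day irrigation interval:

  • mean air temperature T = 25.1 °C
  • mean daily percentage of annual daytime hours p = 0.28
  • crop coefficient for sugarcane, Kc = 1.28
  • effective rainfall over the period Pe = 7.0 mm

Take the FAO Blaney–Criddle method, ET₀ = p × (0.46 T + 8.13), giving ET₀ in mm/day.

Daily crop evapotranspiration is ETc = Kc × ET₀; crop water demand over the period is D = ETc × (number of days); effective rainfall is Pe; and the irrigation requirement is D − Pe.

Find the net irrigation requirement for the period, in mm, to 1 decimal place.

ET₀ = 0.28 × (0.46 × 25.1 + 8.13) = 0.28 × 19.676 = 5.5093 mm/d
ETc = Kc × ET₀ = 1.28 × 5.5093 = 7.0519 mm/d
Crop demand D = ETc × 10 d = 7.0519 × 10 = 70.519 mm
D − Pe = 70.519 − 7.0 = 63.519 mm

63.5 mm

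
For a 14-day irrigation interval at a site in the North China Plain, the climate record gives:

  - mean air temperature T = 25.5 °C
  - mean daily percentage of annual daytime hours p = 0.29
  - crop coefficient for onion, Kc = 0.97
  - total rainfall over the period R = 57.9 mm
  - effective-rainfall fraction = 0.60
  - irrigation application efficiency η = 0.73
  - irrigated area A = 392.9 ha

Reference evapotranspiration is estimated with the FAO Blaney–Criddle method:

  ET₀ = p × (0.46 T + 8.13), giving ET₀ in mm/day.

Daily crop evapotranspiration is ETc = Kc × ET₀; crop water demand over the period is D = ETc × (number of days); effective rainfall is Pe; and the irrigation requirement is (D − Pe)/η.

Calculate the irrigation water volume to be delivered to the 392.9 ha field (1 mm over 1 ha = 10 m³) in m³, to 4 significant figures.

ET₀ = 0.29 × (0.46 × 25.5 + 8.13) = 0.29 × 19.860 = 5.7594 mm/d
ETc = Kc × ET₀ = 0.97 × 5.7594 = 5.5866 mm/d
Crop demand D = ETc × 14 d = 5.5866 × 14 = 78.212 mm
Pe = 0.60 × 57.9 = 34.740 mm
D − Pe = 78.212 − 34.740 = 43.472 mm
Gross irrigation = 43.472 / 0.73 = 59.551 mm
Volume = 59.551 mm × 392.9 ha × 10 = 233975.9 m³

234000 m³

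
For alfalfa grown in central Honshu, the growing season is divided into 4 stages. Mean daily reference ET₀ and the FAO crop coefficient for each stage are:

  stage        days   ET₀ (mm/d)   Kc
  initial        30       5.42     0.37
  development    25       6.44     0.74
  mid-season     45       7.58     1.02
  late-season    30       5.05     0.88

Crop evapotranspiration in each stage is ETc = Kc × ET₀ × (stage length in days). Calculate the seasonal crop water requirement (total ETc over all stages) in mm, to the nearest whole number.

661 mm

initial: 0.37 × 5.42 × 30 = 60.16 mm
development: 0.74 × 6.44 × 25 = 119.14 mm
mid-season: 1.02 × 7.58 × 45 = 347.92 mm
late-season: 0.88 × 5.05 × 30 = 133.32 mm
Seasonal total = 660.54 mm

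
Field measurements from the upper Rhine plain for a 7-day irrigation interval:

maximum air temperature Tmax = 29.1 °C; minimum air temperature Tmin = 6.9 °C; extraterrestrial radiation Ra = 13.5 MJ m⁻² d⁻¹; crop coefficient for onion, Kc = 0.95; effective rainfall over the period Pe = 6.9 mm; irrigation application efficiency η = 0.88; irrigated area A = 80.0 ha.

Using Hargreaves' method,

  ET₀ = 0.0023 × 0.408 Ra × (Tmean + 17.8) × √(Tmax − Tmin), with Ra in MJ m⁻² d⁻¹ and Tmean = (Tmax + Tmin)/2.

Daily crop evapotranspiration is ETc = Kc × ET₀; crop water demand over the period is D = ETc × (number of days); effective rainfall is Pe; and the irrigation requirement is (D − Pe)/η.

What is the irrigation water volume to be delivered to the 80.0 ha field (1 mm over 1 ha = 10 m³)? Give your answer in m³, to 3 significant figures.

Tmean = (29.1 + 6.9)/2 = 18.00 °C
0.408 Ra = 0.408 × 13.5 = 5.5080 mm/d equivalent
ET₀ = 0.0023 × 5.5080 × (18.00 + 17.8) × √22.2 = 0.0023 × 5.5080 × 35.80 × 4.7117 = 2.1369 mm/d
ETc = Kc × ET₀ = 0.95 × 2.1369 = 2.0301 mm/d
Crop demand D = ETc × 7 d = 2.0301 × 7 = 14.211 mm
D − Pe = 14.211 − 6.9 = 7.311 mm
Gross irrigation = 7.311 / 0.88 = 8.308 mm
Volume = 8.308 mm × 80.0 ha × 10 = 6646.4 m³

6650 m³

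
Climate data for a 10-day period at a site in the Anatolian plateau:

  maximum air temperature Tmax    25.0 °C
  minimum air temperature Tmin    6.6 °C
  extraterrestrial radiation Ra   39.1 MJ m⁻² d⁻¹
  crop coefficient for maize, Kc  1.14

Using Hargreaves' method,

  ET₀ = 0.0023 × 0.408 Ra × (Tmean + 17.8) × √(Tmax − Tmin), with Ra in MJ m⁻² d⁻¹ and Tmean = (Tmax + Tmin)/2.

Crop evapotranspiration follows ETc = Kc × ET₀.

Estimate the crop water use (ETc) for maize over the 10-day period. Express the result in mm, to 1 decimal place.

60.3 mm

Tmean = (25.0 + 6.6)/2 = 15.80 °C
0.408 Ra = 0.408 × 39.1 = 15.9528 mm/d equivalent
ET₀ = 0.0023 × 15.9528 × (15.80 + 17.8) × √18.4 = 0.0023 × 15.9528 × 33.60 × 4.2895 = 5.2882 mm/d
ETc = Kc × ET₀ = 1.14 × 5.2882 = 6.0285 mm/d
Over 10 days: 6.0285 × 10 = 60.285 mm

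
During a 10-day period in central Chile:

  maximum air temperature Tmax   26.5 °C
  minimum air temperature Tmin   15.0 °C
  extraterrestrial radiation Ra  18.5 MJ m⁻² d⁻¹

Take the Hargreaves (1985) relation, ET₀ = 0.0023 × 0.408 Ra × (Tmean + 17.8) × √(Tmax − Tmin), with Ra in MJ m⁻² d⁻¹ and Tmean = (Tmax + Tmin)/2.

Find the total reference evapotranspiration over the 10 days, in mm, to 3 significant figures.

Tmean = (26.5 + 15.0)/2 = 20.75 °C
0.408 Ra = 0.408 × 18.5 = 7.5480 mm/d equivalent
ET₀ = 0.0023 × 7.5480 × (20.75 + 17.8) × √11.5 = 0.0023 × 7.5480 × 38.55 × 3.3912 = 2.2695 mm/d
Over 10 days: 2.2695 × 10 = 22.695 mm

22.7 mm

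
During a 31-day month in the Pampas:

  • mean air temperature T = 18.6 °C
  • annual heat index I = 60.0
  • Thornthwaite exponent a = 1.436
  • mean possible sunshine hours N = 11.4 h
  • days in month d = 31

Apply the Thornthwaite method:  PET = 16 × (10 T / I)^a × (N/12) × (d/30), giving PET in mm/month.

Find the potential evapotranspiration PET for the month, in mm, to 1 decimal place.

10T/I = 10 × 18.6 / 60.0 = 3.1000
(10T/I)^a = 3.1000^1.436 = 5.0769
Uncorrected PET = 16 × 5.0769 = 81.230 mm
Correction = (N/12)(d/30) = (11.4/12)(31/30) = 0.9817
PET = 81.230 × 0.9817 = 79.743 mm/month

79.7 mm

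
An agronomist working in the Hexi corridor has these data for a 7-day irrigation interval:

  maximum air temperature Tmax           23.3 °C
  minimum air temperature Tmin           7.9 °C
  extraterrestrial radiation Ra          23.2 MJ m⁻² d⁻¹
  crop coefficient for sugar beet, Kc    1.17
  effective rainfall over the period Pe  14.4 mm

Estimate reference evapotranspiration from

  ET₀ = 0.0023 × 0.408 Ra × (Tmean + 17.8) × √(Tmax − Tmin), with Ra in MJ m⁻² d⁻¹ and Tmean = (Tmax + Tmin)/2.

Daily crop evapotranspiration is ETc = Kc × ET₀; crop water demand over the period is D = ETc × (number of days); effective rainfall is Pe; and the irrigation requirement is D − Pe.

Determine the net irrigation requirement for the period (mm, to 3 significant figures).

Tmean = (23.3 + 7.9)/2 = 15.60 °C
0.408 Ra = 0.408 × 23.2 = 9.4656 mm/d equivalent
ET₀ = 0.0023 × 9.4656 × (15.60 + 17.8) × √15.4 = 0.0023 × 9.4656 × 33.40 × 3.9243 = 2.8535 mm/d
ETc = Kc × ET₀ = 1.17 × 2.8535 = 3.3386 mm/d
Crop demand D = ETc × 7 d = 3.3386 × 7 = 23.370 mm
D − Pe = 23.370 − 14.4 = 8.970 mm

8.97 mm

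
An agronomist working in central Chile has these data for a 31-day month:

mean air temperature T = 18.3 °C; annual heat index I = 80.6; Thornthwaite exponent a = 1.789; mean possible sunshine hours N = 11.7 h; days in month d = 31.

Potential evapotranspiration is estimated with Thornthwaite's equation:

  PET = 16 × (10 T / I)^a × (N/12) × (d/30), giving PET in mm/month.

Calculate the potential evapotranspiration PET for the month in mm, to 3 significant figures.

10T/I = 10 × 18.3 / 80.6 = 2.2705
(10T/I)^a = 2.2705^1.789 = 4.3361
Uncorrected PET = 16 × 4.3361 = 69.378 mm
Correction = (N/12)(d/30) = (11.7/12)(31/30) = 1.0075
PET = 69.378 × 1.0075 = 69.898 mm/month

69.9 mm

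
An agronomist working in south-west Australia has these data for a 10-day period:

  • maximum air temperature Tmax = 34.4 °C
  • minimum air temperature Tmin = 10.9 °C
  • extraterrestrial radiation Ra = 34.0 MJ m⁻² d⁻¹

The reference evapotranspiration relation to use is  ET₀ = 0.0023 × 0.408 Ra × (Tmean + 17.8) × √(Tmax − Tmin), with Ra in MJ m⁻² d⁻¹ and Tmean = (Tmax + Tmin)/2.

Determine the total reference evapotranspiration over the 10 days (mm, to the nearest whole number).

63 mm

Tmean = (34.4 + 10.9)/2 = 22.65 °C
0.408 Ra = 0.408 × 34.0 = 13.8720 mm/d equivalent
ET₀ = 0.0023 × 13.8720 × (22.65 + 17.8) × √23.5 = 0.0023 × 13.8720 × 40.45 × 4.8477 = 6.2564 mm/d
Over 10 days: 6.2564 × 10 = 62.564 mm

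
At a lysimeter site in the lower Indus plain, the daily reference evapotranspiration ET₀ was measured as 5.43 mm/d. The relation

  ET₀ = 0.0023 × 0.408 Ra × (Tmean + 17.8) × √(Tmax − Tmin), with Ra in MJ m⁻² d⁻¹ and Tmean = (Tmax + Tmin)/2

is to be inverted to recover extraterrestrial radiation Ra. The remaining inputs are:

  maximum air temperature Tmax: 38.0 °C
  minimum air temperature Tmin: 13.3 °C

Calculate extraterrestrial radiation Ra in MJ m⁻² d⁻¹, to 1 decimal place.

26.8 MJ m⁻² d⁻¹

Tmean = (38.0+13.3)/2 = 25.65 °C; ΔT = 24.7
Ra = ET₀ / [0.0023 × 0.408 × (Tmean+17.8) × √ΔT]
   = 5.43 / (0.0023 × 0.408 × 43.45 × 4.9699) = 26.796 MJ m⁻² d⁻¹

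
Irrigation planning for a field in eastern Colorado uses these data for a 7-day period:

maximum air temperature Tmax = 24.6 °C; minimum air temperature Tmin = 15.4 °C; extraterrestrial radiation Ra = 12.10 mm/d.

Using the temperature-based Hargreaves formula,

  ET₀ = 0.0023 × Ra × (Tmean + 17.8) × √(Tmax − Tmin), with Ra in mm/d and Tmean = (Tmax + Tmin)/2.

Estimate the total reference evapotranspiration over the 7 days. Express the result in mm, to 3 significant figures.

22.3 mm

Tmean = (24.6 + 15.4)/2 = 20.00 °C
ET₀ = 0.0023 × 12.10 × (20.00 + 17.8) × √9.2 = 0.0023 × 12.10 × 37.80 × 3.0332 = 3.1908 mm/d
Over 7 days: 3.1908 × 7 = 22.336 mm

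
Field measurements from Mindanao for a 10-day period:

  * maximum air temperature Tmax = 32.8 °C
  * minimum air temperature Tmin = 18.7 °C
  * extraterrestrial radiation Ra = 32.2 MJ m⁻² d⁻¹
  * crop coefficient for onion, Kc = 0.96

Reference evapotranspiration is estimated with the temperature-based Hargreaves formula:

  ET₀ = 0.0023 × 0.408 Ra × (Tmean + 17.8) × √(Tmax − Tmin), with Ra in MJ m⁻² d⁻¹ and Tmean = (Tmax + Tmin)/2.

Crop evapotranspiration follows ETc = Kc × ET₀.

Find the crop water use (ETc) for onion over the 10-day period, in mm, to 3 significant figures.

Tmean = (32.8 + 18.7)/2 = 25.75 °C
0.408 Ra = 0.408 × 32.2 = 13.1376 mm/d equivalent
ET₀ = 0.0023 × 13.1376 × (25.75 + 17.8) × √14.1 = 0.0023 × 13.1376 × 43.55 × 3.7550 = 4.9413 mm/d
ETc = Kc × ET₀ = 0.96 × 4.9413 = 4.7436 mm/d
Over 10 days: 4.7436 × 10 = 47.436 mm

47.4 mm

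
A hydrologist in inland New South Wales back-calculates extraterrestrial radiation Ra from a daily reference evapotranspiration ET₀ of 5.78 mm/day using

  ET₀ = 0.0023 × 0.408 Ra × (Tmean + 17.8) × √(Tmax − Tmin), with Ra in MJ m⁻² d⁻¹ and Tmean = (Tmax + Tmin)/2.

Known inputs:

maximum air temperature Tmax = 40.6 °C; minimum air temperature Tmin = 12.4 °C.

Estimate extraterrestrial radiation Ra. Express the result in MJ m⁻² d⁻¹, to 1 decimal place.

Tmean = (40.6+12.4)/2 = 26.50 °C; ΔT = 28.2
Ra = ET₀ / [0.0023 × 0.408 × (Tmean+17.8) × √ΔT]
   = 5.78 / (0.0023 × 0.408 × 44.30 × 5.3104) = 26.182 MJ m⁻² d⁻¹

26.2 MJ m⁻² d⁻¹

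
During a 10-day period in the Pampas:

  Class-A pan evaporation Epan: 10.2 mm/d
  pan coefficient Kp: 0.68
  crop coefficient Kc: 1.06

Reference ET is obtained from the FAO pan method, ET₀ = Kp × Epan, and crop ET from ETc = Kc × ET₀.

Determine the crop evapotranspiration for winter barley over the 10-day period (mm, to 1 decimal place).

73.5 mm

ET₀ = 0.68 × 10.2 = 6.9360 mm/d
ETc = Kc × ET₀ = 1.06 × 6.9360 = 7.3522 mm/d
Over 10 days: 7.3522 × 10 = 73.522 mm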